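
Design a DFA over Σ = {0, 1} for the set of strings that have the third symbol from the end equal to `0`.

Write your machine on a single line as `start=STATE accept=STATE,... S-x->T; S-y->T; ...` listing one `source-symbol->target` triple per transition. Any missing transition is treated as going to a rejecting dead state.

Because acceptance depends on a position counted from the end, the machine has to buffer the most recent 3 symbols. Make each state the string of the last up-to-3 symbols read; on input `x` shift the window left and append `x`. Accept when the buffered window has length 3 and begins with `0`.
          0    1  
>  S0     S1   S2 
   S1     S3   S4 
   S2     S5   S6 
   S3     S7   S8 
   S4     S9  S10 
   S5    S11  S12 
   S6    S13  S14 
 * S7     S7   S8 
 * S8     S9  S10 
 * S9    S11  S12 
 * S10   S13  S14 
   S11    S7   S8 
   S12    S9  S10 
   S13   S11  S12 
   S14   S13  S14 
(> = start, * = accepting)

start=S0; accept=S7,S8,S9,S10; S0-0->S1; S0-1->S2; S1-0->S3; S1-1->S4; S2-0->S5; S2-1->S6; S3-0->S7; S3-1->S8; S4-0->S9; S4-1->S10; S5-0->S11; S5-1->S12; S6-0->S13; S6-1->S14; S7-0->S7; S7-1->S8; S8-0->S9; S8-1->S10; S9-0->S11; S9-1->S12; S10-0->S13; S10-1->S14; S11-0->S7; S11-1->S8; S12-0->S9; S12-1->S10; S13-0->S11; S13-1->S12; S14-0->S13; S14-1->S14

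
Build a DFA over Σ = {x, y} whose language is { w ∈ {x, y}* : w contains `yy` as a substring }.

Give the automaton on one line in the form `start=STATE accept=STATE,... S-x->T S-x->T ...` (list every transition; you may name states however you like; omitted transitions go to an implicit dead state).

start=S0 accept=S2 S0-x->S0 S0-y->S1 S1-x->S0 S1-y->S2 S2-x->S2 S2-y->S2

Track how much of `yy` has been matched so far: state S0 is no progress, S2 is the absorbing accept state reached once `yy` has occurred. Intermediate states record partial matches; on a mismatch, fall back to the longest reusable overlap.
3 states suffice.
        x   y  
>  S0   S0  S1 
   S1   S0  S2 
 * S2   S2  S2 
(> = start, * = accepting)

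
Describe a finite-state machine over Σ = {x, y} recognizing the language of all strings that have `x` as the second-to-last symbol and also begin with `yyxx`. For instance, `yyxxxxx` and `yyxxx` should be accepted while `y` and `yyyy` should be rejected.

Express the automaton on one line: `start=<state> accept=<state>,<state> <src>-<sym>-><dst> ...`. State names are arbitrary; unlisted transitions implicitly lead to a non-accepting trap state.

start=q0 accept=q9,q10 q0-x->q1 q0-y->q2 q1-x->q3 q1-y->q4 q2-x->q5 q2-y->q6 q3-x->q3 q3-y->q4 q4-x->q5 q4-y->q7 q5-x->q3 q5-y->q4 q6-x->q8 q6-y->q7 q7-x->q5 q7-y->q7 q8-x->q9 q8-y->q4 q9-x->q9 q9-y->q10 q10-x->q11 q10-y->q12 q11-x->q9 q11-y->q10 q12-x->q11 q12-y->q12

Run two small machines in parallel and take their product. The first has 7 states tracking the last 2 symbols read; the second has 6 states tracking whether the input so far still matches the prefix `yyxx`. A product state is a pair (one from each), accepting exactly when both do.
13 states suffice.
          x    y  
>  q0     q1   q2 
   q1     q3   q4 
   q2     q5   q6 
   q3     q3   q4 
   q4     q5   q7 
   q5     q3   q4 
   q6     q8   q7 
   q7     q5   q7 
   q8     q9   q4 
 * q9     q9  q10 
 * q10   q11  q12 
   q11    q9  q10 
   q12   q11  q12 
(> = start, * = accepting)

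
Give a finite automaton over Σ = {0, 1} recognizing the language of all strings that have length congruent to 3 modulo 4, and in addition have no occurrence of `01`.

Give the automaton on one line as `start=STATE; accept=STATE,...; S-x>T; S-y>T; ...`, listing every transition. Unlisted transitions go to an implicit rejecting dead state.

Run two small machines in parallel and take their product. One (4 states) tracks the input length modulo 4; the other (3 states) tracks partial matches of the forbidden pattern `01`. Each combined state is a pair, one component from each; accept when both components accept. Minimizing collapses redundant product states.
A 9-state machine:
        0   1  
>  S0   S1  S2 
   S1   S3  S4 
   S2   S3  S5 
   S3   S6  S4 
   S4   S4  S4 
   S5   S6  S7 
 * S6   S8  S4 
 * S7   S8  S0 
   S8   S1  S4 
(> = start, * = accepting)

start=S0; accept=S6,S7; S0-0>S1; S0-1>S2; S1-0>S3; S1-1>S4; S2-0>S3; S2-1>S5; S3-0>S6; S3-1>S4; S4-0>S4; S4-1>S4; S5-0>S6; S5-1>S7; S6-0>S8; S6-1>S4; S7-0>S8; S7-1>S0; S8-0>S1; S8-1>S4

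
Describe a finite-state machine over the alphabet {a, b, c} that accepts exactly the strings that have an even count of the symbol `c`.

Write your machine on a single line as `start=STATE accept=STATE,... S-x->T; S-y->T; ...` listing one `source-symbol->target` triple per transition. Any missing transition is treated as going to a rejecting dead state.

start=S0; accept=S0; S0-a->S0; S0-b->S0; S0-c->S1; S1-a->S1; S1-b->S1; S1-c->S0

The only thing that matters is how many `c`s have appeared, reduced mod 2. Use one state per residue: S0 for 0, …, S1 for 1. Reading `c` moves to the next residue; anything else stays put. S0 is accepting.
A 2-state machine:
        a   b   c  
>* S0   S0  S0  S1 
   S1   S1  S1  S0 
(> = start, * = accepting)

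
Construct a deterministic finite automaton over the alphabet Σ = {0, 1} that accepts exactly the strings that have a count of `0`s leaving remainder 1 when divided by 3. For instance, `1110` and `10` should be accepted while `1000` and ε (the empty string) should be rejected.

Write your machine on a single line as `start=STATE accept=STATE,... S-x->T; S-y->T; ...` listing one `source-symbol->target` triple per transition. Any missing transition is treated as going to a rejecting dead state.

The only thing that matters is how many `0`s have appeared, reduced mod 3. Use one state per residue: q0 for 0, …, q2 for 2. Reading `0` moves to the next residue; anything else stays put. q1 is accepting.
        0   1  
>  q0   q1  q0 
 * q1   q2  q1 
   q2   q0  q2 
(> = start, * = accepting)

start=q0; accept=q1; q0-0->q1; q0-1->q0; q1-0->q2; q1-1->q1; q2-0->q0; q2-1->q2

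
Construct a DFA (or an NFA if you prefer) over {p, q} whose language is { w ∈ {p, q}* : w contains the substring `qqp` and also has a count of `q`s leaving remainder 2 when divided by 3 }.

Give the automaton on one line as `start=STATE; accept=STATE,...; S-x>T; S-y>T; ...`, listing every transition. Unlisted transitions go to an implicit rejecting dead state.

Build one automaton per condition and run them in lockstep. One (4 states) tracks whether and how much of `qqp` has been seen; the other (3 states) tracks the count of `q`s modulo 3. Each combined state is a pair, one component from each; accept when both components accept.
          p    q  
>  s0     s0   s1 
   s1     s2   s3 
   s2     s2   s4 
   s3     s5   s6 
   s4     s7   s6 
 * s5     s5   s8 
   s6     s8   s9 
   s7     s7  s10 
   s8     s8  s11 
   s9    s11   s3 
   s10    s0   s9 
   s11   s11   s5 
(> = start, * = accepting)

start=s0; accept=s5; s0-p>s0; s0-q>s1; s1-p>s2; s1-q>s3; s2-p>s2; s2-q>s4; s3-p>s5; s3-q>s6; s4-p>s7; s4-q>s6; s5-p>s5; s5-q>s8; s6-p>s8; s6-q>s9; s7-p>s7; s7-q>s10; s8-p>s8; s8-q>s11; s9-p>s11; s9-q>s3; s10-p>s0; s10-q>s9; s11-p>s11; s11-q>s5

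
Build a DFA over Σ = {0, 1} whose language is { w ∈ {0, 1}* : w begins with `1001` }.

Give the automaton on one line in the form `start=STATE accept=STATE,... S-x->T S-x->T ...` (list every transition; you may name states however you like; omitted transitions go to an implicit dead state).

Walk along `1001` while the input agrees: from q0 take `1` to q1, and so on. Any deviation drops to the rejecting sink q5. Once q4 is reached the prefix is confirmed and every continuation is accepted.
6 states suffice.
        0   1  
>  q0   q5  q1 
   q1   q2  q5 
   q2   q3  q5 
   q3   q5  q4 
 * q4   q4  q4 
   q5   q5  q5 
(> = start, * = accepting)

start=q0 accept=q4 q0-0->q5 q0-1->q1 q1-0->q2 q1-1->q5 q2-0->q3 q2-1->q5 q3-0->q5 q3-1->q4 q4-0->q4 q4-1->q4 q5-0->q5 q5-1->q5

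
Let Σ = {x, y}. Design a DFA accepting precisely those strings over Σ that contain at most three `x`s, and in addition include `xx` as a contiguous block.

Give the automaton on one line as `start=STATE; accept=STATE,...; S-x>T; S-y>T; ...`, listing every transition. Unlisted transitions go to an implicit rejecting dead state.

Build one automaton per condition and run them in lockstep. One (5 states) tracks the count of `x`s, saturating at 4; the other (3 states) tracks whether and how much of `xx` has been seen. Each combined state is a pair, one component from each; accept when both components accept.
A 12-state machine:
          x    y  
>  s0     s1   s0 
   s1     s2   s3 
 * s2     s4   s2 
   s3     s5   s3 
 * s4     s6   s4 
   s5     s4   s7 
   s6     s6   s6 
   s7     s8   s7 
   s8     s6   s9 
   s9    s10   s9 
   s10    s6  s11 
   s11   s10  s11 
(> = start, * = accepting)

start=s0; accept=s2,s4; s0-x>s1; s0-y>s0; s1-x>s2; s1-y>s3; s2-x>s4; s2-y>s2; s3-x>s5; s3-y>s3; s4-x>s6; s4-y>s4; s5-x>s4; s5-y>s7; s6-x>s6; s6-y>s6; s7-x>s8; s7-y>s7; s8-x>s6; s8-y>s9; s9-x>s10; s9-y>s9; s10-x>s6; s10-y>s11; s11-x>s10; s11-y>s11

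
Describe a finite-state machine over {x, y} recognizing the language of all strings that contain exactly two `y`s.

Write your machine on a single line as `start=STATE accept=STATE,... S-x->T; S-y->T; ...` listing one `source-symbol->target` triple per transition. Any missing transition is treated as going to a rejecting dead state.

start=A; accept=C; A-x->A; A-y->B; B-x->B; B-y->C; C-x->C; C-y->D; D-x->D; D-y->D

Only the number of `y`s matters, and only up to 3. Make a chain A → B → C → D advanced by each `y` (with D absorbing); every other symbol self-loops. The accepting set is {C}.
       x  y 
>  A   A  B 
   B   B  C 
 * C   C  D 
   D   D  D 
(> = start, * = accepting)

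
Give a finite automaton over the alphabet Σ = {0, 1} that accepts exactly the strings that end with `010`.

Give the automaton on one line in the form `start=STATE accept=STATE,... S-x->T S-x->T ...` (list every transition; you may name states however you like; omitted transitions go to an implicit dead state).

start=A accept=D A-0->B A-1->A B-0->B B-1->C C-0->D C-1->A D-0->B D-1->C

Let each state record the length of the longest suffix of the input read so far that is also a prefix of `010`. B means the last symbol is `0`; C means the last 2 symbols are `01`; D means the last 3 symbols are `010`. Accept only at D, where the string currently ends in `010`.
4 states suffice.
       0  1 
>  A   B  A 
   B   B  C 
   C   D  A 
 * D   B  C 
(> = start, * = accepting)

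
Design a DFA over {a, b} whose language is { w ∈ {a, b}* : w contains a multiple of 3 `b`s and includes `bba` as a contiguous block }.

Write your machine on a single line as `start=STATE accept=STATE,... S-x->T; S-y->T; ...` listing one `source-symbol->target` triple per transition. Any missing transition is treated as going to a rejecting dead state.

start=q0; accept=q8; q0-a->q0; q0-b->q1; q1-a->q2; q1-b->q3; q2-a->q2; q2-b->q4; q3-a->q5; q3-b->q6; q4-a->q7; q4-b->q6; q5-a->q5; q5-b->q8; q6-a->q8; q6-b->q9; q7-a->q7; q7-b->q10; q8-a->q8; q8-b->q11; q9-a->q11; q9-b->q3; q10-a->q0; q10-b->q9; q11-a->q11; q11-b->q5

Run two small machines in parallel and take their product. One (3 states) tracks the count of `b`s modulo 3; the other (4 states) tracks whether and how much of `bba` has been seen. Each combined state is a pair, one component from each; accept when both components accept.
12 states suffice.
          a    b  
>  q0     q0   q1 
   q1     q2   q3 
   q2     q2   q4 
   q3     q5   q6 
   q4     q7   q6 
   q5     q5   q8 
   q6     q8   q9 
   q7     q7  q10 
 * q8     q8  q11 
   q9    q11   q3 
   q10    q0   q9 
   q11   q11   q5 
(> = start, * = accepting)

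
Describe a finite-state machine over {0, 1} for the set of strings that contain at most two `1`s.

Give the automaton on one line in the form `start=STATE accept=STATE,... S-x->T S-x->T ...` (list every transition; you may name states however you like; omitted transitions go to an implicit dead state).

start=A accept=A,B,C A-0->A A-1->B B-0->B B-1->C C-0->C C-1->D D-0->D D-1->D

Count `1`s, saturating at 3: states A through C mean 0 through 2 `1`s seen; D means more than 2. Each `1` increments (capped at D); other symbols loop. Accept from {A, B, C}.
4 states suffice.
       0  1 
>* A   A  B 
 * B   B  C 
 * C   C  D 
   D   D  D 
(> = start, * = accepting)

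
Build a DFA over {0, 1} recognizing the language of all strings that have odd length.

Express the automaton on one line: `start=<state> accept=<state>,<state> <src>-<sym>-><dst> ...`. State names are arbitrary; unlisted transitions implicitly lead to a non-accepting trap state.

Only the length mod 2 matters, so use a 2-cycle: from any state, every input symbol moves to the next state, wrapping S1 back to S0. Mark S1 accepting.
A 2-state machine:
        0   1  
>  S0   S1  S1 
 * S1   S0  S0 
(> = start, * = accepting)

start=S0 accept=S1 S0-0->S1 S0-1->S1 S1-0->S0 S1-1->S0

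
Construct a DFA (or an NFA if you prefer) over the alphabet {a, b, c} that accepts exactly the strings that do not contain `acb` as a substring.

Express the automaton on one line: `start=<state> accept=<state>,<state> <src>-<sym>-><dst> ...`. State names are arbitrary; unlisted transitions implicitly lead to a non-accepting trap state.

This is the complement of 'contains `acb`'. Use the same substring-matching states — q0 through q3 holding how much of `acb` has just been matched — but flip the accepting set: everything except the trap q3 accepts.
A 4-state machine:
        a   b   c  
>* q0   q1  q0  q0 
 * q1   q1  q0  q2 
 * q2   q1  q3  q0 
   q3   q3  q3  q3 
(> = start, * = accepting)

start=q0 accept=q0,q1,q2 q0-a->q1 q0-b->q0 q0-c->q0 q1-a->q1 q1-b->q0 q1-c->q2 q2-a->q1 q2-b->q3 q2-c->q0 q3-a->q3 q3-b->q3 q3-c->q3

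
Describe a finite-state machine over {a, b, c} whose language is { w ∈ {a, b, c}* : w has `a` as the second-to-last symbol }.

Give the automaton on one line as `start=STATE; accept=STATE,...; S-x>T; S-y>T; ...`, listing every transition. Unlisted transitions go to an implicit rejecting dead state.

start=S0; accept=S4,S5,S6; S0-a>S1; S0-b>S2; S0-c>S3; S1-a>S4; S1-b>S5; S1-c>S6; S2-a>S7; S2-b>S8; S2-c>S9; S3-a>S10; S3-b>S11; S3-c>S12; S4-a>S4; S4-b>S5; S4-c>S6; S5-a>S7; S5-b>S8; S5-c>S9; S6-a>S10; S6-b>S11; S6-c>S12; S7-a>S4; S7-b>S5; S7-c>S6; S8-a>S7; S8-b>S8; S8-c>S9; S9-a>S10; S9-b>S11; S9-c>S12; S10-a>S4; S10-b>S5; S10-c>S6; S11-a>S7; S11-b>S8; S11-c>S9; S12-a>S10; S12-b>S11; S12-c>S12

A DFA must remember the last 2 symbols (since which symbol is second-to-last isn't known until the input ends). Use one state per possible window of the last ≤2 symbols; accept from those whose window starts with `a`.
13 states suffice.
          a    b    c  
>  S0     S1   S2   S3 
   S1     S4   S5   S6 
   S2     S7   S8   S9 
   S3    S10  S11  S12 
 * S4     S4   S5   S6 
 * S5     S7   S8   S9 
 * S6    S10  S11  S12 
   S7     S4   S5   S6 
   S8     S7   S8   S9 
   S9    S10  S11  S12 
   S10    S4   S5   S6 
   S11    S7   S8   S9 
   S12   S10  S11  S12 
(> = start, * = accepting)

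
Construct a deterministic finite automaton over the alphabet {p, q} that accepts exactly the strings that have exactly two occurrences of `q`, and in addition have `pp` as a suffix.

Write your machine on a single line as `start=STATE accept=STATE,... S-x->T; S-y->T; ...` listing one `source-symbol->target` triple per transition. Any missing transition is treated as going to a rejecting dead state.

Run two small machines in parallel and take their product. One (4 states) tracks the count of `q`s, saturating at 3; the other (3 states) tracks how much of the suffix `pp` has currently been matched. Each combined state is a pair, one component from each; accept when both components accept. Equivalent product states are then merged.
A 6-state machine:
        p   q  
>  s0   s0  s1 
   s1   s1  s2 
   s2   s3  s4 
   s3   s5  s4 
   s4   s4  s4 
 * s5   s5  s4 
(> = start, * = accepting)

start=s0; accept=s5; s0-p->s0; s0-q->s1; s1-p->s1; s1-q->s2; s2-p->s3; s2-q->s4; s3-p->s5; s3-q->s4; s4-p->s4; s4-q->s4; s5-p->s5; s5-q->s4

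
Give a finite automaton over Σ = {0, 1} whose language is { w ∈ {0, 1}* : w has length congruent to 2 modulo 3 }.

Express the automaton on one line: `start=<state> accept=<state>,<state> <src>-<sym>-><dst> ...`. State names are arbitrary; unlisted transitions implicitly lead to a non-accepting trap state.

start=s0 accept=s2 s0-0->s1 s0-1->s1 s1-0->s2 s1-1->s2 s2-0->s0 s2-1->s0

Count input length modulo 3: every symbol advances one step around the cycle s0 → s1 → s2 → s0. Accept at s2.
3 states suffice.
        0   1  
>  s0   s1  s1 
   s1   s2  s2 
 * s2   s0  s0 
(> = start, * = accepting)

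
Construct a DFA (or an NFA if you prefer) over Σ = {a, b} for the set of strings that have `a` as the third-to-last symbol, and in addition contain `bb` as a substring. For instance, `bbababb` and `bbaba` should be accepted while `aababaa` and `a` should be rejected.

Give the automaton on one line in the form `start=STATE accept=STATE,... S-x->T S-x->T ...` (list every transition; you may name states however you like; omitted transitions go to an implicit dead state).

start=s0 accept=s10,s17,s18,s19 s0-a->s1 s0-b->s2 s1-a->s3 s1-b->s4 s2-a->s5 s2-b->s6 s3-a->s7 s3-b->s8 s4-a->s9 s4-b->s10 s5-a->s11 s5-b->s12 s6-a->s13 s6-b->s14 s7-a->s7 s7-b->s8 s8-a->s9 s8-b->s10 s9-a->s11 s9-b->s12 s10-a->s13 s10-b->s14 s11-a->s7 s11-b->s8 s12-a->s9 s12-b->s10 s13-a->s15 s13-b->s16 s14-a->s13 s14-b->s14 s15-a->s17 s15-b->s18 s16-a->s19 s16-b->s10 s17-a->s17 s17-b->s18 s18-a->s19 s18-b->s10 s19-a->s15 s19-b->s16

Run two small machines in parallel and take their product. One (15 states) tracks the last 3 symbols read; the other (3 states) tracks whether and how much of `bb` has been seen. Each combined state is a pair, one component from each; accept when both components accept.
20 states suffice.
          a    b  
>  s0     s1   s2 
   s1     s3   s4 
   s2     s5   s6 
   s3     s7   s8 
   s4     s9  s10 
   s5    s11  s12 
   s6    s13  s14 
   s7     s7   s8 
   s8     s9  s10 
   s9    s11  s12 
 * s10   s13  s14 
   s11    s7   s8 
   s12    s9  s10 
   s13   s15  s16 
   s14   s13  s14 
   s15   s17  s18 
   s16   s19  s10 
 * s17   s17  s18 
 * s18   s19  s10 
 * s19   s15  s16 
(> = start, * = accepting)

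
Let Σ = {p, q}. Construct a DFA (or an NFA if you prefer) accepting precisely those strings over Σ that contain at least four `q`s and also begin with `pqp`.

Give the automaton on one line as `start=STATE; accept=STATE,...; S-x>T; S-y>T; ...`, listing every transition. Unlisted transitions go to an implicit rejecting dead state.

Handle the two conditions separately and then intersect. One (6 states) tracks the count of `q`s, saturating at 5; the other (5 states) tracks whether the input so far still matches the prefix `pqp`. Each combined state is a pair, one component from each; accept when both components accept.
With 14 states:
          p    q  
>  s0     s1   s2 
   s1     s3   s4 
   s2     s2   s5 
   s3     s3   s2 
   s4     s6   s5 
   s5     s5   s7 
   s6     s6   s8 
   s7     s7   s9 
   s8     s8  s10 
   s9     s9  s11 
   s10   s10  s12 
   s11   s11  s11 
 * s12   s12  s13 
 * s13   s13  s13 
(> = start, * = accepting)

start=s0; accept=s12,s13; s0-p>s1; s0-q>s2; s1-p>s3; s1-q>s4; s2-p>s2; s2-q>s5; s3-p>s3; s3-q>s2; s4-p>s6; s4-q>s5; s5-p>s5; s5-q>s7; s6-p>s6; s6-q>s8; s7-p>s7; s7-q>s9; s8-p>s8; s8-q>s10; s9-p>s9; s9-q>s11; s10-p>s10; s10-q>s12; s11-p>s11; s11-q>s11; s12-p>s12; s12-q>s13; s13-p>s13; s13-q>s13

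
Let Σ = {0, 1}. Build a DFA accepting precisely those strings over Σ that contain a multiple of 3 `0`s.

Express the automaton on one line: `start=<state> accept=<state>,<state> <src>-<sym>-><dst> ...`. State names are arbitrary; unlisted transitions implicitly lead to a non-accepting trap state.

start=A accept=A A-0->B A-1->A B-0->C B-1->B C-0->A C-1->C

Keep the running count of `0`s modulo 3: each `0` advances along the cycle A → B → C → A while other symbols loop. Accept at A.
       0  1 
>* A   B  A 
   B   C  B 
   C   A  C 
(> = start, * = accepting)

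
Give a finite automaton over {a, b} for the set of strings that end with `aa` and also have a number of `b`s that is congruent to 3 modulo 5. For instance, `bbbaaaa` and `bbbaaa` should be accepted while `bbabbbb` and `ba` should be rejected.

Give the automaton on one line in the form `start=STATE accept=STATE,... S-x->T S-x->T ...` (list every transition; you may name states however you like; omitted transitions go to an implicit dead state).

start=q0 accept=q12 q0-a->q1 q0-b->q2 q1-a->q3 q1-b->q2 q2-a->q4 q2-b->q5 q3-a->q3 q3-b->q2 q4-a->q6 q4-b->q5 q5-a->q7 q5-b->q8 q6-a->q6 q6-b->q5 q7-a->q9 q7-b->q8 q8-a->q10 q8-b->q11 q9-a->q9 q9-b->q8 q10-a->q12 q10-b->q11 q11-a->q13 q11-b->q0 q12-a->q12 q12-b->q11 q13-a->q14 q13-b->q0 q14-a->q14 q14-b->q0

Run two small machines in parallel and take their product. One (3 states) tracks how much of the suffix `aa` has currently been matched; the other (5 states) tracks the count of `b`s modulo 5. Each combined state is a pair, one component from each; accept when both components accept.
          a    b  
>  q0     q1   q2 
   q1     q3   q2 
   q2     q4   q5 
   q3     q3   q2 
   q4     q6   q5 
   q5     q7   q8 
   q6     q6   q5 
   q7     q9   q8 
   q8    q10  q11 
   q9     q9   q8 
   q10   q12  q11 
   q11   q13   q0 
 * q12   q12  q11 
   q13   q14   q0 
   q14   q14   q0 
(> = start, * = accepting)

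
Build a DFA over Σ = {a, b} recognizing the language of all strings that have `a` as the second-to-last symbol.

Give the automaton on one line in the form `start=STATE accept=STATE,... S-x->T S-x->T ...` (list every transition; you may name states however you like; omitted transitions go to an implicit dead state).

Because acceptance depends on a position counted from the end, the machine has to buffer the most recent 2 symbols. Make each state the string of the last up-to-2 symbols read; on input `x` shift the window left and append `x`. Accept when the buffered window has length 2 and begins with `a`.
With 7 states:
        a   b  
>  s0   s1  s2 
   s1   s3  s4 
   s2   s5  s6 
 * s3   s3  s4 
 * s4   s5  s6 
   s5   s3  s4 
   s6   s5  s6 
(> = start, * = accepting)

start=s0 accept=s3,s4 s0-a->s1 s0-b->s2 s1-a->s3 s1-b->s4 s2-a->s5 s2-b->s6 s3-a->s3 s3-b->s4 s4-a->s5 s4-b->s6 s5-a->s3 s5-b->s4 s6-a->s5 s6-b->s6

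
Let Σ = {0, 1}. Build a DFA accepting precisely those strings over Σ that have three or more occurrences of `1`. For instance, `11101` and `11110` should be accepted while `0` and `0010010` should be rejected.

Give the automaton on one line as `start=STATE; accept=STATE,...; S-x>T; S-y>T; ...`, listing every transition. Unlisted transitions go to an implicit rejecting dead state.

start=q0; accept=q3,q4; q0-0>q0; q0-1>q1; q1-0>q1; q1-1>q2; q2-0>q2; q2-1>q3; q3-0>q3; q3-1>q4; q4-0>q4; q4-1>q4

Only the number of `1`s matters, and only up to 4. Make a chain q0 → q1 → q2 → q3 → q4 advanced by each `1` (with q4 absorbing); every other symbol self-loops. The accepting set is {q3, q4}.
A 5-state machine:
        0   1  
>  q0   q0  q1 
   q1   q1  q2 
   q2   q2  q3 
 * q3   q3  q4 
 * q4   q4  q4 
(> = start, * = accepting)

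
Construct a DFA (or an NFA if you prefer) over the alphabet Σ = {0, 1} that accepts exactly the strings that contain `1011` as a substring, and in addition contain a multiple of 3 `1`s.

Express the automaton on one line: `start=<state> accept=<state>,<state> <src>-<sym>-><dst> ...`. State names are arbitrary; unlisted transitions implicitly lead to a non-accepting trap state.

Run two small machines in parallel and take their product. One (5 states) tracks whether and how much of `1011` has been seen; the other (3 states) tracks the count of `1`s modulo 3. Each combined state is a pair, one component from each; accept when both components accept.
A 15-state machine:
       0  1 
>  A   A  B 
   B   C  D 
   C   E  F 
   D   G  H 
   E   E  D 
   F   G  I 
   G   J  K 
   H   L  B 
 * I   I  M 
   J   J  H 
   K   L  M 
   L   A  N 
   M   M  O 
   N   C  O 
   O   O  I 
(> = start, * = accepting)

start=A accept=I A-0->A A-1->B B-0->C B-1->D C-0->E C-1->F D-0->G D-1->H E-0->E E-1->D F-0->G F-1->I G-0->J G-1->K H-0->L H-1->B I-0->I I-1->M J-0->J J-1->H K-0->L K-1->M L-0->A L-1->N M-0->M M-1->O N-0->C N-1->O O-0->O O-1->I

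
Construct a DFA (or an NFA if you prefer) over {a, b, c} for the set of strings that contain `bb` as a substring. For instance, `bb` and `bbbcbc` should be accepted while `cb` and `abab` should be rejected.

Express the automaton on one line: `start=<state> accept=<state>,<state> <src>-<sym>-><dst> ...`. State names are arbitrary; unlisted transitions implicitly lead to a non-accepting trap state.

start=s0 accept=s2 s0-a->s0 s0-b->s1 s0-c->s0 s1-a->s0 s1-b->s2 s1-c->s0 s2-a->s2 s2-b->s2 s2-c->s2

States s0..s1 record the length of the longest prefix of `bb` that matches the current input suffix. Reaching s2 means `bb` has been seen, and we stay there forever. Accept from s2.
        a   b   c  
>  s0   s0  s1  s0 
   s1   s0  s2  s0 
 * s2   s2  s2  s2 
(> = start, * = accepting)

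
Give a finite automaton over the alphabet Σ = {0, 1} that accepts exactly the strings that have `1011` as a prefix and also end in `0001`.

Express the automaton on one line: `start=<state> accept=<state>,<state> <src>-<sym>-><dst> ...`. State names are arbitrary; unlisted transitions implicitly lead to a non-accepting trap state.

start=s0 accept=s9 s0-0->s1 s0-1->s2 s1-0->s1 s1-1->s1 s2-0->s3 s2-1->s1 s3-0->s1 s3-1->s4 s4-0->s1 s4-1->s5 s5-0->s6 s5-1->s5 s6-0->s7 s6-1->s5 s7-0->s8 s7-1->s5 s8-0->s8 s8-1->s9 s9-0->s6 s9-1->s5

Handle the two conditions separately and then intersect. The first has 6 states tracking whether the input so far still matches the prefix `1011`; the second has 5 states tracking how much of the suffix `0001` has currently been matched. A product state is a pair (one from each), accepting exactly when both do. After merging equivalent states the machine shrinks.
A 10-state machine:
        0   1  
>  s0   s1  s2 
   s1   s1  s1 
   s2   s3  s1 
   s3   s1  s4 
   s4   s1  s5 
   s5   s6  s5 
   s6   s7  s5 
   s7   s8  s5 
   s8   s8  s9 
 * s9   s6  s5 
(> = start, * = accepting)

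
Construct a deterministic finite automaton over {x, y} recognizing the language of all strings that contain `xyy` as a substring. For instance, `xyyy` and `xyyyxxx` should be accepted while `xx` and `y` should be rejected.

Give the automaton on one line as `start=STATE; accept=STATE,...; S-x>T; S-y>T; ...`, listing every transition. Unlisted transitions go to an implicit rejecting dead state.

start=q0; accept=q3; q0-x>q1; q0-y>q0; q1-x>q1; q1-y>q2; q2-x>q1; q2-y>q3; q3-x>q3; q3-y>q3

Track how much of `xyy` has been matched so far: state q0 is no progress, q3 is the absorbing accept state reached once `xyy` has occurred. Intermediate states record partial matches; on a mismatch, fall back to the longest reusable overlap.
A 4-state machine:
        x   y  
>  q0   q1  q0 
   q1   q1  q2 
   q2   q1  q3 
 * q3   q3  q3 
(> = start, * = accepting)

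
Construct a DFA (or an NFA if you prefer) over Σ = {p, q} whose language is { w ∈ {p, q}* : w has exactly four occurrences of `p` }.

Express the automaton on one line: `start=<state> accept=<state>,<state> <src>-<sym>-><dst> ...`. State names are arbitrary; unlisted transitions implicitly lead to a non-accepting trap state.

Only the number of `p`s matters, and only up to 5. Make a chain A → B → C → D → E → F advanced by each `p` (with F absorbing); every other symbol self-loops. The accepting set is {E}.
A 6-state machine:
       p  q 
>  A   B  A 
   B   C  B 
   C   D  C 
   D   E  D 
 * E   F  E 
   F   F  F 
(> = start, * = accepting)

start=A accept=E A-p->B A-q->A B-p->C B-q->B C-p->D C-q->C D-p->E D-q->D E-p->F E-q->E F-p->F F-q->F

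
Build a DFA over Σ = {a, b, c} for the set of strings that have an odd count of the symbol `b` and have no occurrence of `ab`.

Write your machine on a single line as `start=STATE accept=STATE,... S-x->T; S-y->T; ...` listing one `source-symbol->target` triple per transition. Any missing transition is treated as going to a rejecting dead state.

start=q0; accept=q2,q4; q0-a->q1; q0-b->q2; q0-c->q0; q1-a->q1; q1-b->q3; q1-c->q0; q2-a->q4; q2-b->q0; q2-c->q2; q3-a->q3; q3-b->q3; q3-c->q3; q4-a->q4; q4-b->q3; q4-c->q2

Build one automaton per condition and run them in lockstep. One (2 states) tracks the count of `b`s modulo 2; the other (3 states) tracks partial matches of the forbidden pattern `ab`. Each combined state is a pair, one component from each; accept when both components accept. Minimizing collapses redundant product states.
        a   b   c  
>  q0   q1  q2  q0 
   q1   q1  q3  q0 
 * q2   q4  q0  q2 
   q3   q3  q3  q3 
 * q4   q4  q3  q2 
(> = start, * = accepting)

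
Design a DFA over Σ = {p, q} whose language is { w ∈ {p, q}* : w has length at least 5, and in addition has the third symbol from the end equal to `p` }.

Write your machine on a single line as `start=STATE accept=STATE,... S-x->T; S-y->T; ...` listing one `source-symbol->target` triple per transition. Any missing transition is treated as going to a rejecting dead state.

start=S0; accept=S6,S7,S8,S9; S0-p->S1; S0-q->S1; S1-p->S2; S1-q->S2; S2-p->S3; S2-q->S2; S3-p->S4; S3-q->S5; S4-p->S6; S4-q->S7; S5-p->S8; S5-q->S9; S6-p->S6; S6-q->S7; S7-p->S8; S7-q->S9; S8-p->S4; S8-q->S5; S9-p->S3; S9-q->S2

Handle the two conditions separately and then intersect. One (7 states) tracks the input length, saturating at 6; the other (15 states) tracks the last 3 symbols read. Each combined state is a pair, one component from each; accept when both components accept. After merging equivalent states the machine shrinks.
        p   q  
>  S0   S1  S1 
   S1   S2  S2 
   S2   S3  S2 
   S3   S4  S5 
   S4   S6  S7 
   S5   S8  S9 
 * S6   S6  S7 
 * S7   S8  S9 
 * S8   S4  S5 
 * S9   S3  S2 
(> = start, * = accepting)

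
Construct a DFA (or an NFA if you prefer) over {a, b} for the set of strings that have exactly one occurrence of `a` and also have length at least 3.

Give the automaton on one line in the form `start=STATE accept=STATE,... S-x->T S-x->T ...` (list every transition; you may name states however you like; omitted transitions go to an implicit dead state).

Run two small machines in parallel and take their product. One (3 states) tracks the count of `a`s, saturating at 2; the other (5 states) tracks the input length, saturating at 4. Each combined state is a pair, one component from each; accept when both components accept. Equivalent product states are then merged.
With 7 states:
        a   b  
>  s0   s1  s2 
   s1   s3  s4 
   s2   s4  s5 
   s3   s3  s3 
   s4   s3  s6 
   s5   s6  s5 
 * s6   s3  s6 
(> = start, * = accepting)

start=s0 accept=s6 s0-a->s1 s0-b->s2 s1-a->s3 s1-b->s4 s2-a->s4 s2-b->s5 s3-a->s3 s3-b->s3 s4-a->s3 s4-b->s6 s5-a->s6 s5-b->s5 s6-a->s3 s6-b->s6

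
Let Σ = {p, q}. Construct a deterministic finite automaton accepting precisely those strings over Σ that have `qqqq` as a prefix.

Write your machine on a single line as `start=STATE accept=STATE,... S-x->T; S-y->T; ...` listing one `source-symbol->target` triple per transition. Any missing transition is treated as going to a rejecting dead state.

Check the first 4 symbols one by one: S0 through S3 record how many have matched `qqqq` so far; any wrong symbol goes to the dead state S5. After all 4 match we enter the accepting sink S4.
With 6 states:
        p   q  
>  S0   S5  S1 
   S1   S5  S2 
   S2   S5  S3 
   S3   S5  S4 
 * S4   S4  S4 
   S5   S5  S5 
(> = start, * = accepting)

start=S0; accept=S4; S0-p->S5; S0-q->S1; S1-p->S5; S1-q->S2; S2-p->S5; S2-q->S3; S3-p->S5; S3-q->S4; S4-p->S4; S4-q->S4; S5-p->S5; S5-q->S5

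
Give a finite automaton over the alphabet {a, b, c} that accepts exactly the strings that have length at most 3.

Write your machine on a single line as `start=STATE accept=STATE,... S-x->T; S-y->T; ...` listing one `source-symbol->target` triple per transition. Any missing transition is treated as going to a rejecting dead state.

Count input length up to 4: every symbol moves from S0 toward S4, which means 'more than 3' and absorbs. Accept from {S0, S1, S2, S3}.
5 states suffice.
        a   b   c  
>* S0   S1  S1  S1 
 * S1   S2  S2  S2 
 * S2   S3  S3  S3 
 * S3   S4  S4  S4 
   S4   S4  S4  S4 
(> = start, * = accepting)

start=S0; accept=S0,S1,S2,S3; S0-a->S1; S0-b->S1; S0-c->S1; S1-a->S2; S1-b->S2; S1-c->S2; S2-a->S3; S2-b->S3; S2-c->S3; S3-a->S4; S3-b->S4; S3-c->S4; S4-a->S4; S4-b->S4; S4-c->S4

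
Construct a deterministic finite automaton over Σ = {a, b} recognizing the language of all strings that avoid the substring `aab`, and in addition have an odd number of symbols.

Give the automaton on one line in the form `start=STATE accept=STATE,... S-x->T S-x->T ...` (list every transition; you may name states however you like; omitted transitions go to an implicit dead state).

Run two small machines in parallel and take their product. The first has 4 states tracking partial matches of the forbidden pattern `aab`; the second has 2 states tracking the input length modulo 2. A product state is a pair (one from each), accepting exactly when both do. Minimizing collapses redundant product states.
A 7-state machine:
        a   b  
>  q0   q1  q2 
 * q1   q3  q0 
 * q2   q4  q0 
   q3   q5  q6 
   q4   q5  q2 
 * q5   q3  q6 
   q6   q6  q6 
(> = start, * = accepting)

start=q0 accept=q1,q2,q5 q0-a->q1 q0-b->q2 q1-a->q3 q1-b->q0 q2-a->q4 q2-b->q0 q3-a->q5 q3-b->q6 q4-a->q5 q4-b->q2 q5-a->q3 q5-b->q6 q6-a->q6 q6-b->q6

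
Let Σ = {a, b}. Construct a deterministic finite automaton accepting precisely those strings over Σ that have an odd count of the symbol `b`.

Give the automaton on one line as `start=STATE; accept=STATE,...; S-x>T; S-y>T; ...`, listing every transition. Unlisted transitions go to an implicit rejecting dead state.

start=S0; accept=S1; S0-a>S0; S0-b>S1; S1-a>S1; S1-b>S0

The only thing that matters is how many `b`s have appeared, reduced mod 2. Use one state per residue: S0 for 0, …, S1 for 1. Reading `b` moves to the next residue; anything else stays put. S1 is accepting.
A 2-state machine:
        a   b  
>  S0   S0  S1 
 * S1   S1  S0 
(> = start, * = accepting)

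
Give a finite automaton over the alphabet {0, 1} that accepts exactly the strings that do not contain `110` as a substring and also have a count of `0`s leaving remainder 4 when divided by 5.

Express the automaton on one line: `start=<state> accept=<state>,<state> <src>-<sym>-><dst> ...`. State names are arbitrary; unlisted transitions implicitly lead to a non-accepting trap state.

start=q0 accept=q10,q14,q17 q0-0->q1 q0-1->q2 q1-0->q3 q1-1->q4 q2-0->q1 q2-1->q5 q3-0->q6 q3-1->q7 q4-0->q3 q4-1->q8 q5-0->q9 q5-1->q5 q6-0->q10 q6-1->q11 q7-0->q6 q7-1->q12 q8-0->q13 q8-1->q8 q9-0->q13 q9-1->q9 q10-0->q0 q10-1->q14 q11-0->q10 q11-1->q15 q12-0->q16 q12-1->q12 q13-0->q16 q13-1->q13 q14-0->q0 q14-1->q17 q15-0->q18 q15-1->q15 q16-0->q18 q16-1->q16 q17-0->q19 q17-1->q17 q18-0->q19 q18-1->q18 q19-0->q9 q19-1->q19

Build one automaton per condition and run them in lockstep. One (4 states) tracks partial matches of the forbidden pattern `110`; the other (5 states) tracks the count of `0`s modulo 5. Each combined state is a pair, one component from each; accept when both components accept.
With 20 states:
          0    1  
>  q0     q1   q2 
   q1     q3   q4 
   q2     q1   q5 
   q3     q6   q7 
   q4     q3   q8 
   q5     q9   q5 
   q6    q10  q11 
   q7     q6  q12 
   q8    q13   q8 
   q9    q13   q9 
 * q10    q0  q14 
   q11   q10  q15 
   q12   q16  q12 
   q13   q16  q13 
 * q14    q0  q17 
   q15   q18  q15 
   q16   q18  q16 
 * q17   q19  q17 
   q18   q19  q18 
   q19    q9  q19 
(> = start, * = accepting)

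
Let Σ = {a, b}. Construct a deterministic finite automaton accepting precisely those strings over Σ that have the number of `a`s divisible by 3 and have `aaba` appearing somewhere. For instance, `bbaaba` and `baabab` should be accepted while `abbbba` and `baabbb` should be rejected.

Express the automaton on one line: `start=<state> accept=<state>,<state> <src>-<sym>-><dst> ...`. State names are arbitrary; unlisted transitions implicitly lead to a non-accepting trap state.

start=q0 accept=q9 q0-a->q1 q0-b->q0 q1-a->q2 q1-b->q3 q2-a->q4 q2-b->q5 q3-a->q6 q3-b->q3 q4-a->q7 q4-b->q8 q5-a->q9 q5-b->q10 q6-a->q4 q6-b->q10 q7-a->q2 q7-b->q11 q8-a->q12 q8-b->q0 q9-a->q12 q9-b->q9 q10-a->q13 q10-b->q10 q11-a->q14 q11-b->q3 q12-a->q14 q12-b->q12 q13-a->q7 q13-b->q0 q14-a->q9 q14-b->q14

Run two small machines in parallel and take their product. One (3 states) tracks the count of `a`s modulo 3; the other (5 states) tracks whether and how much of `aaba` has been seen. Each combined state is a pair, one component from each; accept when both components accept.
With 15 states:
          a    b  
>  q0     q1   q0 
   q1     q2   q3 
   q2     q4   q5 
   q3     q6   q3 
   q4     q7   q8 
   q5     q9  q10 
   q6     q4  q10 
   q7     q2  q11 
   q8    q12   q0 
 * q9    q12   q9 
   q10   q13  q10 
   q11   q14   q3 
   q12   q14  q12 
   q13    q7   q0 
   q14    q9  q14 
(> = start, * = accepting)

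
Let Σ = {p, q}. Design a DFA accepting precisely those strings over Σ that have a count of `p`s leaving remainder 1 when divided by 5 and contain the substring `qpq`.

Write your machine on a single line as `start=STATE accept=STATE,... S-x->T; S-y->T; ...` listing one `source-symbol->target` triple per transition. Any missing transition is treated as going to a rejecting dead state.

start=s0; accept=s9; s0-p->s1; s0-q->s2; s1-p->s3; s1-q->s4; s2-p->s5; s2-q->s2; s3-p->s6; s3-q->s7; s4-p->s8; s4-q->s4; s5-p->s3; s5-q->s9; s6-p->s10; s6-q->s11; s7-p->s12; s7-q->s7; s8-p->s6; s8-q->s13; s9-p->s13; s9-q->s9; s10-p->s0; s10-q->s14; s11-p->s15; s11-q->s11; s12-p->s10; s12-q->s16; s13-p->s16; s13-q->s13; s14-p->s17; s14-q->s14; s15-p->s0; s15-q->s18; s16-p->s18; s16-q->s16; s17-p->s1; s17-q->s19; s18-p->s19; s18-q->s18; s19-p->s9; s19-q->s19

Handle the two conditions separately and then intersect. One (5 states) tracks the count of `p`s modulo 5; the other (4 states) tracks whether and how much of `qpq` has been seen. Each combined state is a pair, one component from each; accept when both components accept.
          p    q  
>  s0     s1   s2 
   s1     s3   s4 
   s2     s5   s2 
   s3     s6   s7 
   s4     s8   s4 
   s5     s3   s9 
   s6    s10  s11 
   s7    s12   s7 
   s8     s6  s13 
 * s9    s13   s9 
   s10    s0  s14 
   s11   s15  s11 
   s12   s10  s16 
   s13   s16  s13 
   s14   s17  s14 
   s15    s0  s18 
   s16   s18  s16 
   s17    s1  s19 
   s18   s19  s18 
   s19    s9  s19 
(> = start, * = accepting)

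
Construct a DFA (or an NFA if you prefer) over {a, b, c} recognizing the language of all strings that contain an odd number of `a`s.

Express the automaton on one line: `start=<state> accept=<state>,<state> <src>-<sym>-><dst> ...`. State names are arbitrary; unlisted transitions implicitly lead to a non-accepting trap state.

Keep the running count of `a`s modulo 2: each `a` advances along the cycle S0 → S1 → S0 while other symbols loop. Accept at S1.
With 2 states:
        a   b   c  
>  S0   S1  S0  S0 
 * S1   S0  S1  S1 
(> = start, * = accepting)

start=S0 accept=S1 S0-a->S1 S0-b->S0 S0-c->S0 S1-a->S0 S1-b->S1 S1-c->S1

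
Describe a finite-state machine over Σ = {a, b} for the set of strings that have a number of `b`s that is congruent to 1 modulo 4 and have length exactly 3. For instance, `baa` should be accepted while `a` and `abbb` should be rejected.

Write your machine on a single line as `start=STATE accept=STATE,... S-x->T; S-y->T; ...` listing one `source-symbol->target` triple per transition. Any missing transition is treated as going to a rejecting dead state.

start=S0; accept=S6; S0-a->S1; S0-b->S2; S1-a->S3; S1-b->S4; S2-a->S4; S2-b->S5; S3-a->S5; S3-b->S6; S4-a->S6; S4-b->S5; S5-a->S5; S5-b->S5; S6-a->S5; S6-b->S5

Run two small machines in parallel and take their product. The first has 4 states tracking the count of `b`s modulo 4; the second has 5 states tracking the input length, saturating at 4. A product state is a pair (one from each), accepting exactly when both do. After merging equivalent states the machine shrinks.
With 7 states:
        a   b  
>  S0   S1  S2 
   S1   S3  S4 
   S2   S4  S5 
   S3   S5  S6 
   S4   S6  S5 
   S5   S5  S5 
 * S6   S5  S5 
(> = start, * = accepting)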